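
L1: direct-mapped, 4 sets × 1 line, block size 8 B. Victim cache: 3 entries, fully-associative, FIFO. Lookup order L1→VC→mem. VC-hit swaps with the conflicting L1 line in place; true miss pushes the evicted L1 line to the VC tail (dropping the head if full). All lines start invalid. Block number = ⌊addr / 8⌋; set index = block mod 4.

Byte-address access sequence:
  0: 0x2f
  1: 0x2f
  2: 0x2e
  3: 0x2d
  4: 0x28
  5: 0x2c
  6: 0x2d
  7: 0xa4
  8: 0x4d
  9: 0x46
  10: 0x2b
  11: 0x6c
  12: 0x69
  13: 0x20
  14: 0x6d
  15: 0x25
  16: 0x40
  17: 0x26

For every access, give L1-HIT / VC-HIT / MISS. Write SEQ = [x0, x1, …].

SEQ = [MISS, L1-HIT, L1-HIT, L1-HIT, L1-HIT, L1-HIT, L1-HIT, MISS, MISS, MISS, VC-HIT, MISS, L1-HIT, MISS, L1-HIT, L1-HIT, VC-HIT, VC-HIT]

0: 0x2f (blk 5, set 1) → MISS  vc=[]
1: 0x2f (blk 5, set 1) → L1-HIT  vc=[]
2: 0x2e (blk 5, set 1) → L1-HIT  vc=[]
3: 0x2d (blk 5, set 1) → L1-HIT  vc=[]
4: 0x28 (blk 5, set 1) → L1-HIT  vc=[]
5: 0x2c (blk 5, set 1) → L1-HIT  vc=[]
6: 0x2d (blk 5, set 1) → L1-HIT  vc=[]
7: 0xa4 (blk 20, set 0) → MISS  vc=[]
8: 0x4d (blk 9, set 1) → MISS  vc=[5]
9: 0x46 (blk 8, set 0) → MISS  vc=[5, 20]
10: 0x2b (blk 5, set 1) → VC-HIT  vc=[9, 20]
11: 0x6c (blk 13, set 1) → MISS  vc=[9, 20, 5]
12: 0x69 (blk 13, set 1) → L1-HIT  vc=[9, 20, 5]
13: 0x20 (blk 4, set 0) → MISS  vc=[20, 5, 8]
14: 0x6d (blk 13, set 1) → L1-HIT  vc=[20, 5, 8]
15: 0x25 (blk 4, set 0) → L1-HIT  vc=[20, 5, 8]
16: 0x40 (blk 8, set 0) → VC-HIT  vc=[20, 5, 4]
17: 0x26 (blk 4, set 0) → VC-HIT  vc=[20, 5, 8]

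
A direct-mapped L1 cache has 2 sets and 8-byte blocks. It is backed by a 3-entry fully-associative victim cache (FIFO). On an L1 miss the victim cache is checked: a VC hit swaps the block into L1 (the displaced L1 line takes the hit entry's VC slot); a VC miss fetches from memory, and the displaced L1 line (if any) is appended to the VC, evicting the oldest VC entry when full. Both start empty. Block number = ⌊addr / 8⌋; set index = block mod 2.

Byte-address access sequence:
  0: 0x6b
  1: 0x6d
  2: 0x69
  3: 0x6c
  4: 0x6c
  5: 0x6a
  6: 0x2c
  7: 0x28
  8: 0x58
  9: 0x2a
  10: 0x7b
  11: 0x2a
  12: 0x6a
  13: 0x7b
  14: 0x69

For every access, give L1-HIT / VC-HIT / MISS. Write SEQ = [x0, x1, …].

SEQ = [MISS, L1-HIT, L1-HIT, L1-HIT, L1-HIT, L1-HIT, MISS, L1-HIT, MISS, VC-HIT, MISS, VC-HIT, VC-HIT, VC-HIT, VC-HIT]

  [0] addr=0x6b blk=13 s=1: MISS | VC []
  [1] addr=0x6d blk=13 s=1: L1-HIT | VC []
  [2] addr=0x69 blk=13 s=1: L1-HIT | VC []
  [3] addr=0x6c blk=13 s=1: L1-HIT | VC []
  [4] addr=0x6c blk=13 s=1: L1-HIT | VC []
  [5] addr=0x6a blk=13 s=1: L1-HIT | VC []
  [6] addr=0x2c blk=5 s=1: MISS | VC [13]
  [7] addr=0x28 blk=5 s=1: L1-HIT | VC [13]
  [8] addr=0x58 blk=11 s=1: MISS | VC [13, 5]
  [9] addr=0x2a blk=5 s=1: VC-HIT | VC [13, 11]
  [10] addr=0x7b blk=15 s=1: MISS | VC [13, 11, 5]
  [11] addr=0x2a blk=5 s=1: VC-HIT | VC [13, 11, 15]
  [12] addr=0x6a blk=13 s=1: VC-HIT | VC [5, 11, 15]
  [13] addr=0x7b blk=15 s=1: VC-HIT | VC [5, 11, 13]
  [14] addr=0x69 blk=13 s=1: VC-HIT | VC [5, 11, 15]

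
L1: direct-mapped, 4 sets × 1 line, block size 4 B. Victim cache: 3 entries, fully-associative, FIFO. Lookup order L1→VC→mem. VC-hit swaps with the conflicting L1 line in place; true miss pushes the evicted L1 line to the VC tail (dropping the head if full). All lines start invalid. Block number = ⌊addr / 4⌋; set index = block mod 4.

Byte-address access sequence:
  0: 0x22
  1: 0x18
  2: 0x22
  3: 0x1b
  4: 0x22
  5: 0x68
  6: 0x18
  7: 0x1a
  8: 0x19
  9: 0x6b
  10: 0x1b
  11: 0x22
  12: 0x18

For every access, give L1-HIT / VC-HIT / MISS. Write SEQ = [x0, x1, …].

SEQ = [MISS, MISS, L1-HIT, L1-HIT, L1-HIT, MISS, VC-HIT, L1-HIT, L1-HIT, VC-HIT, VC-HIT, L1-HIT, L1-HIT]

#0 0x22→b8/s0 MISS; vc=[]
#1 0x18→b6/s2 MISS; vc=[]
#2 0x22→b8/s0 L1-HIT; vc=[]
#3 0x1b→b6/s2 L1-HIT; vc=[]
#4 0x22→b8/s0 L1-HIT; vc=[]
#5 0x68→b26/s2 MISS; vc=[6]
#6 0x18→b6/s2 VC-HIT; vc=[26]
#7 0x1a→b6/s2 L1-HIT; vc=[26]
#8 0x19→b6/s2 L1-HIT; vc=[26]
#9 0x6b→b26/s2 VC-HIT; vc=[6]
#10 0x1b→b6/s2 VC-HIT; vc=[26]
#11 0x22→b8/s0 L1-HIT; vc=[26]
#12 0x18→b6/s2 L1-HIT; vc=[26]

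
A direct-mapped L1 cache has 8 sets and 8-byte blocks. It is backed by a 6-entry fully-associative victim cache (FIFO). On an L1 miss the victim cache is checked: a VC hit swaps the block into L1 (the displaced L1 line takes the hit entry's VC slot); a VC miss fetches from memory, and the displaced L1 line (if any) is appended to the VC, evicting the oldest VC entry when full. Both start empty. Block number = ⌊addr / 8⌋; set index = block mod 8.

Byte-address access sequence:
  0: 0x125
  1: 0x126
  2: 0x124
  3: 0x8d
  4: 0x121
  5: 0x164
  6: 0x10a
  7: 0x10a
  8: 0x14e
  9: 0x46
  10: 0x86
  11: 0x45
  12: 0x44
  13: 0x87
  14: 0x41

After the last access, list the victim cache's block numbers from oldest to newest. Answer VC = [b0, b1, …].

#0 0x125→b36/s4 MISS; vc=[]
#1 0x126→b36/s4 L1-HIT; vc=[]
#2 0x124→b36/s4 L1-HIT; vc=[]
#3 0x8d→b17/s1 MISS; vc=[]
#4 0x121→b36/s4 L1-HIT; vc=[]
#5 0x164→b44/s4 MISS; vc=[36]
#6 0x10a→b33/s1 MISS; vc=[36,17]
#7 0x10a→b33/s1 L1-HIT; vc=[36,17]
#8 0x14e→b41/s1 MISS; vc=[36,17,33]
#9 0x46→b8/s0 MISS; vc=[36,17,33]
#10 0x86→b16/s0 MISS; vc=[36,17,33,8]
#11 0x45→b8/s0 VC-HIT; vc=[36,17,33,16]
#12 0x44→b8/s0 L1-HIT; vc=[36,17,33,16]
#13 0x87→b16/s0 VC-HIT; vc=[36,17,33,8]
#14 0x41→b8/s0 VC-HIT; vc=[36,17,33,16]

VC = [36, 17, 33, 16]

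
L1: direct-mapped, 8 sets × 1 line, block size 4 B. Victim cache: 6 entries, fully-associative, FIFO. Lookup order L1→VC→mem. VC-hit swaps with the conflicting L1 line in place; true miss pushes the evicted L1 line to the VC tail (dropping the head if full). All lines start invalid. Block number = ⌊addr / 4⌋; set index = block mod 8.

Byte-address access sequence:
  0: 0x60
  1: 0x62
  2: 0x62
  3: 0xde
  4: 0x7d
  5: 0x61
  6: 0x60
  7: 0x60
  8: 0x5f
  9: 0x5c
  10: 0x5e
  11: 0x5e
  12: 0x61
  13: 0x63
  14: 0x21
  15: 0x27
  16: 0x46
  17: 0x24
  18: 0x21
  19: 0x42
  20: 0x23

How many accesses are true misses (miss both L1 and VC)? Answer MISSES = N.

MISSES = 8

0: 0x60 (blk 24, set 0) → MISS  vc=[]
1: 0x62 (blk 24, set 0) → L1-HIT  vc=[]
2: 0x62 (blk 24, set 0) → L1-HIT  vc=[]
3: 0xde (blk 55, set 7) → MISS  vc=[]
4: 0x7d (blk 31, set 7) → MISS  vc=[55]
5: 0x61 (blk 24, set 0) → L1-HIT  vc=[55]
6: 0x60 (blk 24, set 0) → L1-HIT  vc=[55]
7: 0x60 (blk 24, set 0) → L1-HIT  vc=[55]
8: 0x5f (blk 23, set 7) → MISS  vc=[55, 31]
9: 0x5c (blk 23, set 7) → L1-HIT  vc=[55, 31]
10: 0x5e (blk 23, set 7) → L1-HIT  vc=[55, 31]
11: 0x5e (blk 23, set 7) → L1-HIT  vc=[55, 31]
12: 0x61 (blk 24, set 0) → L1-HIT  vc=[55, 31]
13: 0x63 (blk 24, set 0) → L1-HIT  vc=[55, 31]
14: 0x21 (blk 8, set 0) → MISS  vc=[55, 31, 24]
15: 0x27 (blk 9, set 1) → MISS  vc=[55, 31, 24]
16: 0x46 (blk 17, set 1) → MISS  vc=[55, 31, 24, 9]
17: 0x24 (blk 9, set 1) → VC-HIT  vc=[55, 31, 24, 17]
18: 0x21 (blk 8, set 0) → L1-HIT  vc=[55, 31, 24, 17]
19: 0x42 (blk 16, set 0) → MISS  vc=[55, 31, 24, 17, 8]
20: 0x23 (blk 8, set 0) → VC-HIT  vc=[55, 31, 24, 17, 16]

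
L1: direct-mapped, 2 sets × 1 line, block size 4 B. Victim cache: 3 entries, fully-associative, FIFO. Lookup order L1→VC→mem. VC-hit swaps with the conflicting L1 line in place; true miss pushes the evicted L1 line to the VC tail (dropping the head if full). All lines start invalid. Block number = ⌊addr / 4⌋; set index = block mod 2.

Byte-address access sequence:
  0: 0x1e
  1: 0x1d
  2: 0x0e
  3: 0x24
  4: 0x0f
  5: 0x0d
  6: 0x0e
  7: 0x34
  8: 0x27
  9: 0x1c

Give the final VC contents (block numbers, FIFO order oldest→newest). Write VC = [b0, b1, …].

0: 0x1e (blk 7, set 1) → MISS  vc=[]
1: 0x1d (blk 7, set 1) → L1-HIT  vc=[]
2: 0xe (blk 3, set 1) → MISS  vc=[7]
3: 0x24 (blk 9, set 1) → MISS  vc=[7, 3]
4: 0xf (blk 3, set 1) → VC-HIT  vc=[7, 9]
5: 0xd (blk 3, set 1) → L1-HIT  vc=[7, 9]
6: 0xe (blk 3, set 1) → L1-HIT  vc=[7, 9]
7: 0x34 (blk 13, set 1) → MISS  vc=[7, 9, 3]
8: 0x27 (blk 9, set 1) → VC-HIT  vc=[7, 13, 3]
9: 0x1c (blk 7, set 1) → VC-HIT  vc=[9, 13, 3]

VC = [9, 13, 3]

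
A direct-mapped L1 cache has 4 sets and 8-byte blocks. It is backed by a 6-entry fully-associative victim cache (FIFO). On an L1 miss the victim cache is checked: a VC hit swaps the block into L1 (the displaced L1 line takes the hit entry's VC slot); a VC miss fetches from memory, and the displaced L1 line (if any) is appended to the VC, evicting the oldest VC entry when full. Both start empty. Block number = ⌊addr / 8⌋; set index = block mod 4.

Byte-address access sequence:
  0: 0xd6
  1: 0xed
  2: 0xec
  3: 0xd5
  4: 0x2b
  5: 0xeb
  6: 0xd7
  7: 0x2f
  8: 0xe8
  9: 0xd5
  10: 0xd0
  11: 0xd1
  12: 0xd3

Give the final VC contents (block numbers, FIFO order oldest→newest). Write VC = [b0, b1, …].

VC = [5]

0: 0xd6 (blk 26, set 2) → MISS  vc=[]
1: 0xed (blk 29, set 1) → MISS  vc=[]
2: 0xec (blk 29, set 1) → L1-HIT  vc=[]
3: 0xd5 (blk 26, set 2) → L1-HIT  vc=[]
4: 0x2b (blk 5, set 1) → MISS  vc=[29]
5: 0xeb (blk 29, set 1) → VC-HIT  vc=[5]
6: 0xd7 (blk 26, set 2) → L1-HIT  vc=[5]
7: 0x2f (blk 5, set 1) → VC-HIT  vc=[29]
8: 0xe8 (blk 29, set 1) → VC-HIT  vc=[5]
9: 0xd5 (blk 26, set 2) → L1-HIT  vc=[5]
10: 0xd0 (blk 26, set 2) → L1-HIT  vc=[5]
11: 0xd1 (blk 26, set 2) → L1-HIT  vc=[5]
12: 0xd3 (blk 26, set 2) → L1-HIT  vc=[5]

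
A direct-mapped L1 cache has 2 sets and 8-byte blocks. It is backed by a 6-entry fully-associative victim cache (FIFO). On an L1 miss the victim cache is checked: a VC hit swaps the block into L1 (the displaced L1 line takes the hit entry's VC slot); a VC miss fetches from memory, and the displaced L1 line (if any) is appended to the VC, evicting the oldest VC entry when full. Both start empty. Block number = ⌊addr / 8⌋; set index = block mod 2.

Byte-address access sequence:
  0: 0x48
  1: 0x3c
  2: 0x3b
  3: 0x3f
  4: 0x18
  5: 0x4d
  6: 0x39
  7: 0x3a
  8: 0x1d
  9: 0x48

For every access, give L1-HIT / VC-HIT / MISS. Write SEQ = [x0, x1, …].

SEQ = [MISS, MISS, L1-HIT, L1-HIT, MISS, VC-HIT, VC-HIT, L1-HIT, VC-HIT, VC-HIT]

#0 0x48→b9/s1 MISS; vc=[]
#1 0x3c→b7/s1 MISS; vc=[9]
#2 0x3b→b7/s1 L1-HIT; vc=[9]
#3 0x3f→b7/s1 L1-HIT; vc=[9]
#4 0x18→b3/s1 MISS; vc=[9,7]
#5 0x4d→b9/s1 VC-HIT; vc=[3,7]
#6 0x39→b7/s1 VC-HIT; vc=[3,9]
#7 0x3a→b7/s1 L1-HIT; vc=[3,9]
#8 0x1d→b3/s1 VC-HIT; vc=[7,9]
#9 0x48→b9/s1 VC-HIT; vc=[7,3]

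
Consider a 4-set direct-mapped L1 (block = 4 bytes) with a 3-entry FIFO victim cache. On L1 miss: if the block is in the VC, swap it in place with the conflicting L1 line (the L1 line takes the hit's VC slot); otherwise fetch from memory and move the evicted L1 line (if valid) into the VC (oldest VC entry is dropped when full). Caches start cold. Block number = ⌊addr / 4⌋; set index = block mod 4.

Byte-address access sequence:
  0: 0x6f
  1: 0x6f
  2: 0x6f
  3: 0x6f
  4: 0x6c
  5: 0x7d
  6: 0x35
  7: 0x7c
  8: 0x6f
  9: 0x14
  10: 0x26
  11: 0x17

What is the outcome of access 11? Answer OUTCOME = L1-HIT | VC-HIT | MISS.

OUTCOME = VC-HIT

0: 0x6f (blk 27, set 3) → MISS  vc=[]
1: 0x6f (blk 27, set 3) → L1-HIT  vc=[]
2: 0x6f (blk 27, set 3) → L1-HIT  vc=[]
3: 0x6f (blk 27, set 3) → L1-HIT  vc=[]
4: 0x6c (blk 27, set 3) → L1-HIT  vc=[]
5: 0x7d (blk 31, set 3) → MISS  vc=[27]
6: 0x35 (blk 13, set 1) → MISS  vc=[27]
7: 0x7c (blk 31, set 3) → L1-HIT  vc=[27]
8: 0x6f (blk 27, set 3) → VC-HIT  vc=[31]
9: 0x14 (blk 5, set 1) → MISS  vc=[31, 13]
10: 0x26 (blk 9, set 1) → MISS  vc=[31, 13, 5]
11: 0x17 (blk 5, set 1) → VC-HIT  vc=[31, 13, 9]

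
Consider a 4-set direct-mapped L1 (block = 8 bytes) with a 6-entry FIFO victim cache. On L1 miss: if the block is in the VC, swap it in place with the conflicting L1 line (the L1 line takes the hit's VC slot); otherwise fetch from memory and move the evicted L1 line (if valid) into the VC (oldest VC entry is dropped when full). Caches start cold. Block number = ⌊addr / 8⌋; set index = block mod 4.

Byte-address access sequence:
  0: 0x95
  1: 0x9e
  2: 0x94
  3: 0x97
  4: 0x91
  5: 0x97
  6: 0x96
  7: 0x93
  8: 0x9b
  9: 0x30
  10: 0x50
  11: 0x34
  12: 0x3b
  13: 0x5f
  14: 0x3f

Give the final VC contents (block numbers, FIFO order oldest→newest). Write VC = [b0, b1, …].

  [0] addr=0x95 blk=18 s=2: MISS | VC []
  [1] addr=0x9e blk=19 s=3: MISS | VC []
  [2] addr=0x94 blk=18 s=2: L1-HIT | VC []
  [3] addr=0x97 blk=18 s=2: L1-HIT | VC []
  [4] addr=0x91 blk=18 s=2: L1-HIT | VC []
  [5] addr=0x97 blk=18 s=2: L1-HIT | VC []
  [6] addr=0x96 blk=18 s=2: L1-HIT | VC []
  [7] addr=0x93 blk=18 s=2: L1-HIT | VC []
  [8] addr=0x9b blk=19 s=3: L1-HIT | VC []
  [9] addr=0x30 blk=6 s=2: MISS | VC [18]
  [10] addr=0x50 blk=10 s=2: MISS | VC [18, 6]
  [11] addr=0x34 blk=6 s=2: VC-HIT | VC [18, 10]
  [12] addr=0x3b blk=7 s=3: MISS | VC [18, 10, 19]
  [13] addr=0x5f blk=11 s=3: MISS | VC [18, 10, 19, 7]
  [14] addr=0x3f blk=7 s=3: VC-HIT | VC [18, 10, 19, 11]

VC = [18, 10, 19, 11]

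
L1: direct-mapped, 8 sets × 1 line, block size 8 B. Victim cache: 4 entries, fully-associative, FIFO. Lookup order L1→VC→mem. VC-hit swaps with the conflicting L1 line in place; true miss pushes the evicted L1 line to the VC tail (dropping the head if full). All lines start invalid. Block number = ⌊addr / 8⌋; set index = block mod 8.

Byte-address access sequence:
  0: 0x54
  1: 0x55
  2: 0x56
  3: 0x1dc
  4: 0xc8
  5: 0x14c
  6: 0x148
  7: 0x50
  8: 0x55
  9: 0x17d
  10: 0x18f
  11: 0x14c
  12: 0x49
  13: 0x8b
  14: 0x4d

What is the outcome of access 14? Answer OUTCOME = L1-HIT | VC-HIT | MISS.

OUTCOME = VC-HIT

#0 0x54→b10/s2 MISS; vc=[]
#1 0x55→b10/s2 L1-HIT; vc=[]
#2 0x56→b10/s2 L1-HIT; vc=[]
#3 0x1dc→b59/s3 MISS; vc=[]
#4 0xc8→b25/s1 MISS; vc=[]
#5 0x14c→b41/s1 MISS; vc=[25]
#6 0x148→b41/s1 L1-HIT; vc=[25]
#7 0x50→b10/s2 L1-HIT; vc=[25]
#8 0x55→b10/s2 L1-HIT; vc=[25]
#9 0x17d→b47/s7 MISS; vc=[25]
#10 0x18f→b49/s1 MISS; vc=[25,41]
#11 0x14c→b41/s1 VC-HIT; vc=[25,49]
#12 0x49→b9/s1 MISS; vc=[25,49,41]
#13 0x8b→b17/s1 MISS; vc=[25,49,41,9]
#14 0x4d→b9/s1 VC-HIT; vc=[25,49,41,17]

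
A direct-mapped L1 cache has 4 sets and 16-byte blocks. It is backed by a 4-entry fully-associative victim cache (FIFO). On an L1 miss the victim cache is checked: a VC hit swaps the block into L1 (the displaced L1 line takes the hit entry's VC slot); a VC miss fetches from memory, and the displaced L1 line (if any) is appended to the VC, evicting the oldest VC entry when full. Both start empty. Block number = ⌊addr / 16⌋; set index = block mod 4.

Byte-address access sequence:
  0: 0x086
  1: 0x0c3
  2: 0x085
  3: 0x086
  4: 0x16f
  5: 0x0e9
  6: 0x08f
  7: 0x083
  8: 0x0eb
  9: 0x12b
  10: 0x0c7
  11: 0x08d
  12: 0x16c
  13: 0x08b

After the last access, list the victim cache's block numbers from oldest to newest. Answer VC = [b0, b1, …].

VC = [12, 18, 14]

0: 0x86 (blk 8, set 0) → MISS  vc=[]
1: 0xc3 (blk 12, set 0) → MISS  vc=[8]
2: 0x85 (blk 8, set 0) → VC-HIT  vc=[12]
3: 0x86 (blk 8, set 0) → L1-HIT  vc=[12]
4: 0x16f (blk 22, set 2) → MISS  vc=[12]
5: 0xe9 (blk 14, set 2) → MISS  vc=[12, 22]
6: 0x8f (blk 8, set 0) → L1-HIT  vc=[12, 22]
7: 0x83 (blk 8, set 0) → L1-HIT  vc=[12, 22]
8: 0xeb (blk 14, set 2) → L1-HIT  vc=[12, 22]
9: 0x12b (blk 18, set 2) → MISS  vc=[12, 22, 14]
10: 0xc7 (blk 12, set 0) → VC-HIT  vc=[8, 22, 14]
11: 0x8d (blk 8, set 0) → VC-HIT  vc=[12, 22, 14]
12: 0x16c (blk 22, set 2) → VC-HIT  vc=[12, 18, 14]
13: 0x8b (blk 8, set 0) → L1-HIT  vc=[12, 18, 14]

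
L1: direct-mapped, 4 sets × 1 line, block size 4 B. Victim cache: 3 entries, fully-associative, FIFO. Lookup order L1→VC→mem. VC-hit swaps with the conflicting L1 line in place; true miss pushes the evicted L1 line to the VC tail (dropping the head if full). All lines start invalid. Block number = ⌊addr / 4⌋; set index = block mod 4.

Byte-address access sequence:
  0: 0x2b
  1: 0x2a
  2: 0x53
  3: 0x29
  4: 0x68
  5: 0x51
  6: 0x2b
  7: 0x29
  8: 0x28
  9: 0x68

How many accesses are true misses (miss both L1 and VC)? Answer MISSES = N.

#0 0x2b→b10/s2 MISS; vc=[]
#1 0x2a→b10/s2 L1-HIT; vc=[]
#2 0x53→b20/s0 MISS; vc=[]
#3 0x29→b10/s2 L1-HIT; vc=[]
#4 0x68→b26/s2 MISS; vc=[10]
#5 0x51→b20/s0 L1-HIT; vc=[10]
#6 0x2b→b10/s2 VC-HIT; vc=[26]
#7 0x29→b10/s2 L1-HIT; vc=[26]
#8 0x28→b10/s2 L1-HIT; vc=[26]
#9 0x68→b26/s2 VC-HIT; vc=[10]

MISSES = 3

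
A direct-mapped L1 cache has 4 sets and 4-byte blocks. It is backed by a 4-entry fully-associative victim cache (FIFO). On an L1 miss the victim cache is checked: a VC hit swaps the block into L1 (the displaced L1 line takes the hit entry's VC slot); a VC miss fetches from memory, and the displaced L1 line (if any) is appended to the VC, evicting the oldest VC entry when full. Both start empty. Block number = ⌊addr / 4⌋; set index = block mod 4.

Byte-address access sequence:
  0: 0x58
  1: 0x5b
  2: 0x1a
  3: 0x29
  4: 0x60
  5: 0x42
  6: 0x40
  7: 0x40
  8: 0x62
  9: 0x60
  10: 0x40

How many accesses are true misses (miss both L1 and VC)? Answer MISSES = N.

MISSES = 5

#0 0x58→b22/s2 MISS; vc=[]
#1 0x5b→b22/s2 L1-HIT; vc=[]
#2 0x1a→b6/s2 MISS; vc=[22]
#3 0x29→b10/s2 MISS; vc=[22,6]
#4 0x60→b24/s0 MISS; vc=[22,6]
#5 0x42→b16/s0 MISS; vc=[22,6,24]
#6 0x40→b16/s0 L1-HIT; vc=[22,6,24]
#7 0x40→b16/s0 L1-HIT; vc=[22,6,24]
#8 0x62→b24/s0 VC-HIT; vc=[22,6,16]
#9 0x60→b24/s0 L1-HIT; vc=[22,6,16]
#10 0x40→b16/s0 VC-HIT; vc=[22,6,24]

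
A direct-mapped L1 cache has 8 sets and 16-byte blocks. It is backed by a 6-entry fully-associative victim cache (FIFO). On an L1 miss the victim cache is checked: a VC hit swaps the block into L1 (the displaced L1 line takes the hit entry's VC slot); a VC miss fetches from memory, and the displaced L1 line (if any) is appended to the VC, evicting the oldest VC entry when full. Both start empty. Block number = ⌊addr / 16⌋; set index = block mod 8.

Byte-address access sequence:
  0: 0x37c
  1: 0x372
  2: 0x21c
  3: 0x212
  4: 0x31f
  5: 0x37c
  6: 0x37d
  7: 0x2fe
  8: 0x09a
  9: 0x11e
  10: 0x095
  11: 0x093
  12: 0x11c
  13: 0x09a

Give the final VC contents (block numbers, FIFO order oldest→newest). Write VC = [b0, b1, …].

VC = [33, 55, 49, 17]

  [0] addr=0x37c blk=55 s=7: MISS | VC []
  [1] addr=0x372 blk=55 s=7: L1-HIT | VC []
  [2] addr=0x21c blk=33 s=1: MISS | VC []
  [3] addr=0x212 blk=33 s=1: L1-HIT | VC []
  [4] addr=0x31f blk=49 s=1: MISS | VC [33]
  [5] addr=0x37c blk=55 s=7: L1-HIT | VC [33]
  [6] addr=0x37d blk=55 s=7: L1-HIT | VC [33]
  [7] addr=0x2fe blk=47 s=7: MISS | VC [33, 55]
  [8] addr=0x9a blk=9 s=1: MISS | VC [33, 55, 49]
  [9] addr=0x11e blk=17 s=1: MISS | VC [33, 55, 49, 9]
  [10] addr=0x95 blk=9 s=1: VC-HIT | VC [33, 55, 49, 17]
  [11] addr=0x93 blk=9 s=1: L1-HIT | VC [33, 55, 49, 17]
  [12] addr=0x11c blk=17 s=1: VC-HIT | VC [33, 55, 49, 9]
  [13] addr=0x9a blk=9 s=1: VC-HIT | VC [33, 55, 49, 17]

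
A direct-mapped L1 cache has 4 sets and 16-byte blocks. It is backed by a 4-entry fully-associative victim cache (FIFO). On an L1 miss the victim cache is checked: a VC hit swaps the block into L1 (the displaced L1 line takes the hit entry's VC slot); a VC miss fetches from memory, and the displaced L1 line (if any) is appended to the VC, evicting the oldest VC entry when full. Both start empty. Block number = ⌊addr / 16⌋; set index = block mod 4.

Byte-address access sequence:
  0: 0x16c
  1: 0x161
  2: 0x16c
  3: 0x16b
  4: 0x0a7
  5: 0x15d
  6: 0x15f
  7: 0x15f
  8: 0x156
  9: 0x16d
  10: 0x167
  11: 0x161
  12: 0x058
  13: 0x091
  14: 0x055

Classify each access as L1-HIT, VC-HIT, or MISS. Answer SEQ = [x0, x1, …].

#0 0x16c→b22/s2 MISS; vc=[]
#1 0x161→b22/s2 L1-HIT; vc=[]
#2 0x16c→b22/s2 L1-HIT; vc=[]
#3 0x16b→b22/s2 L1-HIT; vc=[]
#4 0xa7→b10/s2 MISS; vc=[22]
#5 0x15d→b21/s1 MISS; vc=[22]
#6 0x15f→b21/s1 L1-HIT; vc=[22]
#7 0x15f→b21/s1 L1-HIT; vc=[22]
#8 0x156→b21/s1 L1-HIT; vc=[22]
#9 0x16d→b22/s2 VC-HIT; vc=[10]
#10 0x167→b22/s2 L1-HIT; vc=[10]
#11 0x161→b22/s2 L1-HIT; vc=[10]
#12 0x58→b5/s1 MISS; vc=[10,21]
#13 0x91→b9/s1 MISS; vc=[10,21,5]
#14 0x55→b5/s1 VC-HIT; vc=[10,21,9]

SEQ = [MISS, L1-HIT, L1-HIT, L1-HIT, MISS, MISS, L1-HIT, L1-HIT, L1-HIT, VC-HIT, L1-HIT, L1-HIT, MISS, MISS, VC-HIT]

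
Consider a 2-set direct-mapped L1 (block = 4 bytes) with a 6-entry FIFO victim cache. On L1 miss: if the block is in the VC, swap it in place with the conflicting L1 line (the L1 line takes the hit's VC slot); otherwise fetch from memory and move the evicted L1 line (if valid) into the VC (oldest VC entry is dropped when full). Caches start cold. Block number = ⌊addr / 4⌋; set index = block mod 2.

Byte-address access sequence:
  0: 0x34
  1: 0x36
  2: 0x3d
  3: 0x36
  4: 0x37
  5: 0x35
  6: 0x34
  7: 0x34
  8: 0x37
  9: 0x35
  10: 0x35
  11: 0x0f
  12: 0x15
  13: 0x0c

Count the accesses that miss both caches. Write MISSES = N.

MISSES = 4

0: 0x34 (blk 13, set 1) → MISS  vc=[]
1: 0x36 (blk 13, set 1) → L1-HIT  vc=[]
2: 0x3d (blk 15, set 1) → MISS  vc=[13]
3: 0x36 (blk 13, set 1) → VC-HIT  vc=[15]
4: 0x37 (blk 13, set 1) → L1-HIT  vc=[15]
5: 0x35 (blk 13, set 1) → L1-HIT  vc=[15]
6: 0x34 (blk 13, set 1) → L1-HIT  vc=[15]
7: 0x34 (blk 13, set 1) → L1-HIT  vc=[15]
8: 0x37 (blk 13, set 1) → L1-HIT  vc=[15]
9: 0x35 (blk 13, set 1) → L1-HIT  vc=[15]
10: 0x35 (blk 13, set 1) → L1-HIT  vc=[15]
11: 0xf (blk 3, set 1) → MISS  vc=[15, 13]
12: 0x15 (blk 5, set 1) → MISS  vc=[15, 13, 3]
13: 0xc (blk 3, set 1) → VC-HIT  vc=[15, 13, 5]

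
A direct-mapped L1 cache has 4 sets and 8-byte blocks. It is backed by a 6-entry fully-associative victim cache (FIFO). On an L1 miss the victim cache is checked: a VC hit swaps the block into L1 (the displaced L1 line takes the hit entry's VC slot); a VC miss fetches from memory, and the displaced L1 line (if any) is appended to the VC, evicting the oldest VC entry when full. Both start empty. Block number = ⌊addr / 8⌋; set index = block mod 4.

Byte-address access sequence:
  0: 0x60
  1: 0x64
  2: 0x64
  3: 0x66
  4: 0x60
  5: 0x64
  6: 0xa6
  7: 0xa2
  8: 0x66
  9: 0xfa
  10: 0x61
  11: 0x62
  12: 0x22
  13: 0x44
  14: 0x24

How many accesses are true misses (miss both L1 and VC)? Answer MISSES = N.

#0 0x60→b12/s0 MISS; vc=[]
#1 0x64→b12/s0 L1-HIT; vc=[]
#2 0x64→b12/s0 L1-HIT; vc=[]
#3 0x66→b12/s0 L1-HIT; vc=[]
#4 0x60→b12/s0 L1-HIT; vc=[]
#5 0x64→b12/s0 L1-HIT; vc=[]
#6 0xa6→b20/s0 MISS; vc=[12]
#7 0xa2→b20/s0 L1-HIT; vc=[12]
#8 0x66→b12/s0 VC-HIT; vc=[20]
#9 0xfa→b31/s3 MISS; vc=[20]
#10 0x61→b12/s0 L1-HIT; vc=[20]
#11 0x62→b12/s0 L1-HIT; vc=[20]
#12 0x22→b4/s0 MISS; vc=[20,12]
#13 0x44→b8/s0 MISS; vc=[20,12,4]
#14 0x24→b4/s0 VC-HIT; vc=[20,12,8]

MISSES = 5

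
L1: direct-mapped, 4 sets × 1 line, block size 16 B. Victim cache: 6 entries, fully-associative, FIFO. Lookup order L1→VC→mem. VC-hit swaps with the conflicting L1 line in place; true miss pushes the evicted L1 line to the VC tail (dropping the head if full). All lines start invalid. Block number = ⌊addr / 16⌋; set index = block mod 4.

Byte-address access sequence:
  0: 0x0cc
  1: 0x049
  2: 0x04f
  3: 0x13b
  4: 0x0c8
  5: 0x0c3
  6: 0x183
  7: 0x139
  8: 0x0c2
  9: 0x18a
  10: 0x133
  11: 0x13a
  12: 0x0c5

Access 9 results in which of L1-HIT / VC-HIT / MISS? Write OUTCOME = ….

#0 0xcc→b12/s0 MISS; vc=[]
#1 0x49→b4/s0 MISS; vc=[12]
#2 0x4f→b4/s0 L1-HIT; vc=[12]
#3 0x13b→b19/s3 MISS; vc=[12]
#4 0xc8→b12/s0 VC-HIT; vc=[4]
#5 0xc3→b12/s0 L1-HIT; vc=[4]
#6 0x183→b24/s0 MISS; vc=[4,12]
#7 0x139→b19/s3 L1-HIT; vc=[4,12]
#8 0xc2→b12/s0 VC-HIT; vc=[4,24]
#9 0x18a→b24/s0 VC-HIT; vc=[4,12]
#10 0x133→b19/s3 L1-HIT; vc=[4,12]
#11 0x13a→b19/s3 L1-HIT; vc=[4,12]
#12 0xc5→b12/s0 VC-HIT; vc=[4,24]

OUTCOME = VC-HIT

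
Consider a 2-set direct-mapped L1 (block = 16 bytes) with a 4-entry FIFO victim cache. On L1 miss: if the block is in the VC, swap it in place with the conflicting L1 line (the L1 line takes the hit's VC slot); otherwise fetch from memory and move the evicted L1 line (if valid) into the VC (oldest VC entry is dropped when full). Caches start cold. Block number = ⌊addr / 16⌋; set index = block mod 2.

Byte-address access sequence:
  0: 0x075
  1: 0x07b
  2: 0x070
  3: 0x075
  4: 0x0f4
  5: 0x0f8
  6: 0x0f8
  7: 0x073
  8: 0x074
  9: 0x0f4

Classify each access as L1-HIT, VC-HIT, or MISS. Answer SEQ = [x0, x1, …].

SEQ = [MISS, L1-HIT, L1-HIT, L1-HIT, MISS, L1-HIT, L1-HIT, VC-HIT, L1-HIT, VC-HIT]

0: 0x75 (blk 7, set 1) → MISS  vc=[]
1: 0x7b (blk 7, set 1) → L1-HIT  vc=[]
2: 0x70 (blk 7, set 1) → L1-HIT  vc=[]
3: 0x75 (blk 7, set 1) → L1-HIT  vc=[]
4: 0xf4 (blk 15, set 1) → MISS  vc=[7]
5: 0xf8 (blk 15, set 1) → L1-HIT  vc=[7]
6: 0xf8 (blk 15, set 1) → L1-HIT  vc=[7]
7: 0x73 (blk 7, set 1) → VC-HIT  vc=[15]
8: 0x74 (blk 7, set 1) → L1-HIT  vc=[15]
9: 0xf4 (blk 15, set 1) → VC-HIT  vc=[7]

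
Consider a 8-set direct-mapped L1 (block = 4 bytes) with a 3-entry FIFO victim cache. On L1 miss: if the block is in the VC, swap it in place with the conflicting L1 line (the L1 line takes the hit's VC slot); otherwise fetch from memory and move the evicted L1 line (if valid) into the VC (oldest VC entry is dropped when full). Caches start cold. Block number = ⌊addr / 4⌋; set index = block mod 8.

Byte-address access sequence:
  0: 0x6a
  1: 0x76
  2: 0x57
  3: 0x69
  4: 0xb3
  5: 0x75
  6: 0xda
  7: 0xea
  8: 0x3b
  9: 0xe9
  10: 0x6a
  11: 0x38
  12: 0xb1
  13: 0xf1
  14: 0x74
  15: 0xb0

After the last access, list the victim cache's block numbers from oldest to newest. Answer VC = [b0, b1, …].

VC = [58, 54, 60]

#0 0x6a→b26/s2 MISS; vc=[]
#1 0x76→b29/s5 MISS; vc=[]
#2 0x57→b21/s5 MISS; vc=[29]
#3 0x69→b26/s2 L1-HIT; vc=[29]
#4 0xb3→b44/s4 MISS; vc=[29]
#5 0x75→b29/s5 VC-HIT; vc=[21]
#6 0xda→b54/s6 MISS; vc=[21]
#7 0xea→b58/s2 MISS; vc=[21,26]
#8 0x3b→b14/s6 MISS; vc=[21,26,54]
#9 0xe9→b58/s2 L1-HIT; vc=[21,26,54]
#10 0x6a→b26/s2 VC-HIT; vc=[21,58,54]
#11 0x38→b14/s6 L1-HIT; vc=[21,58,54]
#12 0xb1→b44/s4 L1-HIT; vc=[21,58,54]
#13 0xf1→b60/s4 MISS; vc=[58,54,44]
#14 0x74→b29/s5 L1-HIT; vc=[58,54,44]
#15 0xb0→b44/s4 VC-HIT; vc=[58,54,60]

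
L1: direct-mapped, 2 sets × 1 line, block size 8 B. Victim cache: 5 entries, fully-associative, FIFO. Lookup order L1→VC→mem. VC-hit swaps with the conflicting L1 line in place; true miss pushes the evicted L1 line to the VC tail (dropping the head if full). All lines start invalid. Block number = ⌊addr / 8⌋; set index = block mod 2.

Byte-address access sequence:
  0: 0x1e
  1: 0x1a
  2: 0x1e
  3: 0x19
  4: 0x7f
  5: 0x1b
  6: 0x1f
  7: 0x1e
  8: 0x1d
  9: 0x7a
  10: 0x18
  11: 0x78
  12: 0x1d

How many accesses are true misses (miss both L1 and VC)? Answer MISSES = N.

MISSES = 2

0: 0x1e (blk 3, set 1) → MISS  vc=[]
1: 0x1a (blk 3, set 1) → L1-HIT  vc=[]
2: 0x1e (blk 3, set 1) → L1-HIT  vc=[]
3: 0x19 (blk 3, set 1) → L1-HIT  vc=[]
4: 0x7f (blk 15, set 1) → MISS  vc=[3]
5: 0x1b (blk 3, set 1) → VC-HIT  vc=[15]
6: 0x1f (blk 3, set 1) → L1-HIT  vc=[15]
7: 0x1e (blk 3, set 1) → L1-HIT  vc=[15]
8: 0x1d (blk 3, set 1) → L1-HIT  vc=[15]
9: 0x7a (blk 15, set 1) → VC-HIT  vc=[3]
10: 0x18 (blk 3, set 1) → VC-HIT  vc=[15]
11: 0x78 (blk 15, set 1) → VC-HIT  vc=[3]
12: 0x1d (blk 3, set 1) → VC-HIT  vc=[15]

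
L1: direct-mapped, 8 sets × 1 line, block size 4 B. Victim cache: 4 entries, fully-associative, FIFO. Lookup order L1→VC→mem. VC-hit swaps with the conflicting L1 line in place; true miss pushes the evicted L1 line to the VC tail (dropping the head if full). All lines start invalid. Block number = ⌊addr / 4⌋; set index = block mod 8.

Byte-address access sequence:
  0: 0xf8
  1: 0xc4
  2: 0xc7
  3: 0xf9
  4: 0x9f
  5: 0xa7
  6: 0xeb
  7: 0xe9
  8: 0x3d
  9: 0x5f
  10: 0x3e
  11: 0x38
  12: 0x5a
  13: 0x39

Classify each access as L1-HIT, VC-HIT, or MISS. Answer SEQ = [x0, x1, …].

SEQ = [MISS, MISS, L1-HIT, L1-HIT, MISS, MISS, MISS, L1-HIT, MISS, MISS, VC-HIT, MISS, MISS, VC-HIT]

0: 0xf8 (blk 62, set 6) → MISS  vc=[]
1: 0xc4 (blk 49, set 1) → MISS  vc=[]
2: 0xc7 (blk 49, set 1) → L1-HIT  vc=[]
3: 0xf9 (blk 62, set 6) → L1-HIT  vc=[]
4: 0x9f (blk 39, set 7) → MISS  vc=[]
5: 0xa7 (blk 41, set 1) → MISS  vc=[49]
6: 0xeb (blk 58, set 2) → MISS  vc=[49]
7: 0xe9 (blk 58, set 2) → L1-HIT  vc=[49]
8: 0x3d (blk 15, set 7) → MISS  vc=[49, 39]
9: 0x5f (blk 23, set 7) → MISS  vc=[49, 39, 15]
10: 0x3e (blk 15, set 7) → VC-HIT  vc=[49, 39, 23]
11: 0x38 (blk 14, set 6) → MISS  vc=[49, 39, 23, 62]
12: 0x5a (blk 22, set 6) → MISS  vc=[39, 23, 62, 14]
13: 0x39 (blk 14, set 6) → VC-HIT  vc=[39, 23, 62, 22]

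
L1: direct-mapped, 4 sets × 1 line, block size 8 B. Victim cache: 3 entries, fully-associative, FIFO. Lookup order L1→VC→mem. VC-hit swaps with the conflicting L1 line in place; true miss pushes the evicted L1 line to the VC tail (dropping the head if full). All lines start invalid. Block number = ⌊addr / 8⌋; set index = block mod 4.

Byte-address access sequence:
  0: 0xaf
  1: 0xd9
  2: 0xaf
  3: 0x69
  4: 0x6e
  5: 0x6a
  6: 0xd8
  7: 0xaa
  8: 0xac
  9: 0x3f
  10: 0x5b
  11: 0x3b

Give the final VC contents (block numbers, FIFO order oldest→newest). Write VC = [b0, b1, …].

#0 0xaf→b21/s1 MISS; vc=[]
#1 0xd9→b27/s3 MISS; vc=[]
#2 0xaf→b21/s1 L1-HIT; vc=[]
#3 0x69→b13/s1 MISS; vc=[21]
#4 0x6e→b13/s1 L1-HIT; vc=[21]
#5 0x6a→b13/s1 L1-HIT; vc=[21]
#6 0xd8→b27/s3 L1-HIT; vc=[21]
#7 0xaa→b21/s1 VC-HIT; vc=[13]
#8 0xac→b21/s1 L1-HIT; vc=[13]
#9 0x3f→b7/s3 MISS; vc=[13,27]
#10 0x5b→b11/s3 MISS; vc=[13,27,7]
#11 0x3b→b7/s3 VC-HIT; vc=[13,27,11]

VC = [13, 27, 11]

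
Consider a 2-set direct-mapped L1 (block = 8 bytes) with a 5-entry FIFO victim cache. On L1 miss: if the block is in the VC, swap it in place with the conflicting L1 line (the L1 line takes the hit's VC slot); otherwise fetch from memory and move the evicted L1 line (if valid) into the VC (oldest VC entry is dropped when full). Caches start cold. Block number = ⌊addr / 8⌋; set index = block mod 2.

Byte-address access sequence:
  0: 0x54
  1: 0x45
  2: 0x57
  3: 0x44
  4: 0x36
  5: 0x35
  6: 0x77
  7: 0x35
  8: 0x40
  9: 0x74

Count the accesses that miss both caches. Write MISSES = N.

  [0] addr=0x54 blk=10 s=0: MISS | VC []
  [1] addr=0x45 blk=8 s=0: MISS | VC [10]
  [2] addr=0x57 blk=10 s=0: VC-HIT | VC [8]
  [3] addr=0x44 blk=8 s=0: VC-HIT | VC [10]
  [4] addr=0x36 blk=6 s=0: MISS | VC [10, 8]
  [5] addr=0x35 blk=6 s=0: L1-HIT | VC [10, 8]
  [6] addr=0x77 blk=14 s=0: MISS | VC [10, 8, 6]
  [7] addr=0x35 blk=6 s=0: VC-HIT | VC [10, 8, 14]
  [8] addr=0x40 blk=8 s=0: VC-HIT | VC [10, 6, 14]
  [9] addr=0x74 blk=14 s=0: VC-HIT | VC [10, 6, 8]

MISSES = 4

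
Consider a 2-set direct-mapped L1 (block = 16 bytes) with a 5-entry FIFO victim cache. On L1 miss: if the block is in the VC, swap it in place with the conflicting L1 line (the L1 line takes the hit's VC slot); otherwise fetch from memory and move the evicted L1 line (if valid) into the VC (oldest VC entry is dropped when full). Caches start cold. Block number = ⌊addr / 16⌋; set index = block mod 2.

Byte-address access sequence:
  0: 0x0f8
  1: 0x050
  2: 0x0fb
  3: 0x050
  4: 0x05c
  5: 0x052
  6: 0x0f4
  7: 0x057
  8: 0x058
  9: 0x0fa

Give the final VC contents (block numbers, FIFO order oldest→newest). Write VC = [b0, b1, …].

0: 0xf8 (blk 15, set 1) → MISS  vc=[]
1: 0x50 (blk 5, set 1) → MISS  vc=[15]
2: 0xfb (blk 15, set 1) → VC-HIT  vc=[5]
3: 0x50 (blk 5, set 1) → VC-HIT  vc=[15]
4: 0x5c (blk 5, set 1) → L1-HIT  vc=[15]
5: 0x52 (blk 5, set 1) → L1-HIT  vc=[15]
6: 0xf4 (blk 15, set 1) → VC-HIT  vc=[5]
7: 0x57 (blk 5, set 1) → VC-HIT  vc=[15]
8: 0x58 (blk 5, set 1) → L1-HIT  vc=[15]
9: 0xfa (blk 15, set 1) → VC-HIT  vc=[5]

VC = [5]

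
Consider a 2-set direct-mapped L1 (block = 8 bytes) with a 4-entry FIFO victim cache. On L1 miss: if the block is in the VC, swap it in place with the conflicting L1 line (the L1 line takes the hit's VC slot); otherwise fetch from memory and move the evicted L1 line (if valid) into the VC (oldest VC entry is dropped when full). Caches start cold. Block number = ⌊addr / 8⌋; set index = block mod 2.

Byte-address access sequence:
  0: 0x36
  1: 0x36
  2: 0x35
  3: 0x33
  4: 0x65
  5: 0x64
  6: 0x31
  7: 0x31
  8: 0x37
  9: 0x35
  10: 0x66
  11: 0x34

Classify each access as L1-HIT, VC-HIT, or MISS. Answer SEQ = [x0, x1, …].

#0 0x36→b6/s0 MISS; vc=[]
#1 0x36→b6/s0 L1-HIT; vc=[]
#2 0x35→b6/s0 L1-HIT; vc=[]
#3 0x33→b6/s0 L1-HIT; vc=[]
#4 0x65→b12/s0 MISS; vc=[6]
#5 0x64→b12/s0 L1-HIT; vc=[6]
#6 0x31→b6/s0 VC-HIT; vc=[12]
#7 0x31→b6/s0 L1-HIT; vc=[12]
#8 0x37→b6/s0 L1-HIT; vc=[12]
#9 0x35→b6/s0 L1-HIT; vc=[12]
#10 0x66→b12/s0 VC-HIT; vc=[6]
#11 0x34→b6/s0 VC-HIT; vc=[12]

SEQ = [MISS, L1-HIT, L1-HIT, L1-HIT, MISS, L1-HIT, VC-HIT, L1-HIT, L1-HIT, L1-HIT, VC-HIT, VC-HIT]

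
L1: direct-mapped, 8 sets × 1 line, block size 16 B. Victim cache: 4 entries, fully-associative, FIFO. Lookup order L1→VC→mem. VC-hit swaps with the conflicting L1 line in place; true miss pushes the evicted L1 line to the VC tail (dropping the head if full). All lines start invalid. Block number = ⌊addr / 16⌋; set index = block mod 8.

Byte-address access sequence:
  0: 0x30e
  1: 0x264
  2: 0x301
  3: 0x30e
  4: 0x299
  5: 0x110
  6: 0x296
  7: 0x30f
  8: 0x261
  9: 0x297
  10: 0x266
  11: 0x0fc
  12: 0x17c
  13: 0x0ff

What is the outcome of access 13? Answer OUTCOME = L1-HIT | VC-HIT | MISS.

0: 0x30e (blk 48, set 0) → MISS  vc=[]
1: 0x264 (blk 38, set 6) → MISS  vc=[]
2: 0x301 (blk 48, set 0) → L1-HIT  vc=[]
3: 0x30e (blk 48, set 0) → L1-HIT  vc=[]
4: 0x299 (blk 41, set 1) → MISS  vc=[]
5: 0x110 (blk 17, set 1) → MISS  vc=[41]
6: 0x296 (blk 41, set 1) → VC-HIT  vc=[17]
7: 0x30f (blk 48, set 0) → L1-HIT  vc=[17]
8: 0x261 (blk 38, set 6) → L1-HIT  vc=[17]
9: 0x297 (blk 41, set 1) → L1-HIT  vc=[17]
10: 0x266 (blk 38, set 6) → L1-HIT  vc=[17]
11: 0xfc (blk 15, set 7) → MISS  vc=[17]
12: 0x17c (blk 23, set 7) → MISS  vc=[17, 15]
13: 0xff (blk 15, set 7) → VC-HIT  vc=[17, 23]

OUTCOME = VC-HIT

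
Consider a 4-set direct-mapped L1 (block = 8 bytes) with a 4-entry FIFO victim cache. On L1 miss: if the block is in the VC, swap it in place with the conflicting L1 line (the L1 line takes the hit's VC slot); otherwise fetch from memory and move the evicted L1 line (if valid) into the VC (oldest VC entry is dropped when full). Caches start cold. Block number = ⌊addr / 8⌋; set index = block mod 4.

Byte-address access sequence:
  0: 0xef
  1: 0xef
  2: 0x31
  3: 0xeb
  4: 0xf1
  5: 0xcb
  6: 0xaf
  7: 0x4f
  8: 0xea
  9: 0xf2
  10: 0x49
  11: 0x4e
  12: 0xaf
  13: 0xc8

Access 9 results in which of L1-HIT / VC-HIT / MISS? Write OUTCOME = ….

  [0] addr=0xef blk=29 s=1: MISS | VC []
  [1] addr=0xef blk=29 s=1: L1-HIT | VC []
  [2] addr=0x31 blk=6 s=2: MISS | VC []
  [3] addr=0xeb blk=29 s=1: L1-HIT | VC []
  [4] addr=0xf1 blk=30 s=2: MISS | VC [6]
  [5] addr=0xcb blk=25 s=1: MISS | VC [6, 29]
  [6] addr=0xaf blk=21 s=1: MISS | VC [6, 29, 25]
  [7] addr=0x4f blk=9 s=1: MISS | VC [6, 29, 25, 21]
  [8] addr=0xea blk=29 s=1: VC-HIT | VC [6, 9, 25, 21]
  [9] addr=0xf2 blk=30 s=2: L1-HIT | VC [6, 9, 25, 21]
  [10] addr=0x49 blk=9 s=1: VC-HIT | VC [6, 29, 25, 21]
  [11] addr=0x4e blk=9 s=1: L1-HIT | VC [6, 29, 25, 21]
  [12] addr=0xaf blk=21 s=1: VC-HIT | VC [6, 29, 25, 9]
  [13] addr=0xc8 blk=25 s=1: VC-HIT | VC [6, 29, 21, 9]

OUTCOME = L1-HIT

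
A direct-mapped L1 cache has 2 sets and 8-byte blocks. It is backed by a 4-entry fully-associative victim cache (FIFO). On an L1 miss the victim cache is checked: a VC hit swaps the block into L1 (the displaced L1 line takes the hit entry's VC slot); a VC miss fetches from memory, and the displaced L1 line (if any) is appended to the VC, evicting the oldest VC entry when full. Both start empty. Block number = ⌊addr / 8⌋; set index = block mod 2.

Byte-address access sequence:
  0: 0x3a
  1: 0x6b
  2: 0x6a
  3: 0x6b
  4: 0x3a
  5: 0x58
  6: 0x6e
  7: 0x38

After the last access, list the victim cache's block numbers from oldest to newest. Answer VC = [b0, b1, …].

#0 0x3a→b7/s1 MISS; vc=[]
#1 0x6b→b13/s1 MISS; vc=[7]
#2 0x6a→b13/s1 L1-HIT; vc=[7]
#3 0x6b→b13/s1 L1-HIT; vc=[7]
#4 0x3a→b7/s1 VC-HIT; vc=[13]
#5 0x58→b11/s1 MISS; vc=[13,7]
#6 0x6e→b13/s1 VC-HIT; vc=[11,7]
#7 0x38→b7/s1 VC-HIT; vc=[11,13]

VC = [11, 13]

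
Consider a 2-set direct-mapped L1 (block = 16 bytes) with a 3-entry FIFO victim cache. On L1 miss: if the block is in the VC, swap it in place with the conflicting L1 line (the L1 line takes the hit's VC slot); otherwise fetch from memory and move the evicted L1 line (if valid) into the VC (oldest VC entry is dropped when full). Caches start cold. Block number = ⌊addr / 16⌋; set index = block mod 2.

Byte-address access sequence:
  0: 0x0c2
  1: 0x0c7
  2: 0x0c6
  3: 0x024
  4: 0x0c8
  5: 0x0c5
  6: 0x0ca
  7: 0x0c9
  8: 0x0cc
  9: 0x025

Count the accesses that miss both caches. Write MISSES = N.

MISSES = 2

#0 0xc2→b12/s0 MISS; vc=[]
#1 0xc7→b12/s0 L1-HIT; vc=[]
#2 0xc6→b12/s0 L1-HIT; vc=[]
#3 0x24→b2/s0 MISS; vc=[12]
#4 0xc8→b12/s0 VC-HIT; vc=[2]
#5 0xc5→b12/s0 L1-HIT; vc=[2]
#6 0xca→b12/s0 L1-HIT; vc=[2]
#7 0xc9→b12/s0 L1-HIT; vc=[2]
#8 0xcc→b12/s0 L1-HIT; vc=[2]
#9 0x25→b2/s0 VC-HIT; vc=[12]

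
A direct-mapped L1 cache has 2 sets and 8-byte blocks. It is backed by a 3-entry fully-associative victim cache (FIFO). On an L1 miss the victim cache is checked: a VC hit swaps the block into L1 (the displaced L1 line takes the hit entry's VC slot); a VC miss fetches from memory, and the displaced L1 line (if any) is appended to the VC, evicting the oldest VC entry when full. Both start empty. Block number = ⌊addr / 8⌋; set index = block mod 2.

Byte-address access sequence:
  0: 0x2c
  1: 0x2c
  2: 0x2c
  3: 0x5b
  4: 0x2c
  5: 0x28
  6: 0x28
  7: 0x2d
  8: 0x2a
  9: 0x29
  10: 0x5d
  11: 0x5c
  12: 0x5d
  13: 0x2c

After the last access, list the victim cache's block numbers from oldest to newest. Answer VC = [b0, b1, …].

VC = [11]

  [0] addr=0x2c blk=5 s=1: MISS | VC []
  [1] addr=0x2c blk=5 s=1: L1-HIT | VC []
  [2] addr=0x2c blk=5 s=1: L1-HIT | VC []
  [3] addr=0x5b blk=11 s=1: MISS | VC [5]
  [4] addr=0x2c blk=5 s=1: VC-HIT | VC [11]
  [5] addr=0x28 blk=5 s=1: L1-HIT | VC [11]
  [6] addr=0x28 blk=5 s=1: L1-HIT | VC [11]
  [7] addr=0x2d blk=5 s=1: L1-HIT | VC [11]
  [8] addr=0x2a blk=5 s=1: L1-HIT | VC [11]
  [9] addr=0x29 blk=5 s=1: L1-HIT | VC [11]
  [10] addr=0x5d blk=11 s=1: VC-HIT | VC [5]
  [11] addr=0x5c blk=11 s=1: L1-HIT | VC [5]
  [12] addr=0x5d blk=11 s=1: L1-HIT | VC [5]
  [13] addr=0x2c blk=5 s=1: VC-HIT | VC [11]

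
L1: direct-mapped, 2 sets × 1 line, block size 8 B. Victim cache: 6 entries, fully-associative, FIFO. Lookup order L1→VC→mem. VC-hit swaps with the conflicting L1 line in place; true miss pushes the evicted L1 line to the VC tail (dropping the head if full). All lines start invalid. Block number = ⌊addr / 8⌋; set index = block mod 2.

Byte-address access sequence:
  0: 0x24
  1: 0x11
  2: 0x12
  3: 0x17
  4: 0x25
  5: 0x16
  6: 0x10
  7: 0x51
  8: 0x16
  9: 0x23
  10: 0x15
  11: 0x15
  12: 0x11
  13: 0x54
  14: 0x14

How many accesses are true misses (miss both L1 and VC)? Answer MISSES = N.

MISSES = 3

#0 0x24→b4/s0 MISS; vc=[]
#1 0x11→b2/s0 MISS; vc=[4]
#2 0x12→b2/s0 L1-HIT; vc=[4]
#3 0x17→b2/s0 L1-HIT; vc=[4]
#4 0x25→b4/s0 VC-HIT; vc=[2]
#5 0x16→b2/s0 VC-HIT; vc=[4]
#6 0x10→b2/s0 L1-HIT; vc=[4]
#7 0x51→b10/s0 MISS; vc=[4,2]
#8 0x16→b2/s0 VC-HIT; vc=[4,10]
#9 0x23→b4/s0 VC-HIT; vc=[2,10]
#10 0x15→b2/s0 VC-HIT; vc=[4,10]
#11 0x15→b2/s0 L1-HIT; vc=[4,10]
#12 0x11→b2/s0 L1-HIT; vc=[4,10]
#13 0x54→b10/s0 VC-HIT; vc=[4,2]
#14 0x14→b2/s0 VC-HIT; vc=[4,10]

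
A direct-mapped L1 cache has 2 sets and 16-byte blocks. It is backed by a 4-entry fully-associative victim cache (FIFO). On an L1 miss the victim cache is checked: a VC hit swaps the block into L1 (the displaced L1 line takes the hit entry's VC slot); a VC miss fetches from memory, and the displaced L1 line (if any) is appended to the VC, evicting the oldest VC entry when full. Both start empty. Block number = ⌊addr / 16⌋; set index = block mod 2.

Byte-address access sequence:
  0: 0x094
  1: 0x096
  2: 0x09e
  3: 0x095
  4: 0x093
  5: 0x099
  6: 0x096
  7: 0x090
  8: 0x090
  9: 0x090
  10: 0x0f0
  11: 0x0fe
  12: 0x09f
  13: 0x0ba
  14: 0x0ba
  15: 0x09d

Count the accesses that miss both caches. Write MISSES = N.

  [0] addr=0x94 blk=9 s=1: MISS | VC []
  [1] addr=0x96 blk=9 s=1: L1-HIT | VC []
  [2] addr=0x9e blk=9 s=1: L1-HIT | VC []
  [3] addr=0x95 blk=9 s=1: L1-HIT | VC []
  [4] addr=0x93 blk=9 s=1: L1-HIT | VC []
  [5] addr=0x99 blk=9 s=1: L1-HIT | VC []
  [6] addr=0x96 blk=9 s=1: L1-HIT | VC []
  [7] addr=0x90 blk=9 s=1: L1-HIT | VC []
  [8] addr=0x90 blk=9 s=1: L1-HIT | VC []
  [9] addr=0x90 blk=9 s=1: L1-HIT | VC []
  [10] addr=0xf0 blk=15 s=1: MISS | VC [9]
  [11] addr=0xfe blk=15 s=1: L1-HIT | VC [9]
  [12] addr=0x9f blk=9 s=1: VC-HIT | VC [15]
  [13] addr=0xba blk=11 s=1: MISS | VC [15, 9]
  [14] addr=0xba blk=11 s=1: L1-HIT | VC [15, 9]
  [15] addr=0x9d blk=9 s=1: VC-HIT | VC [15, 11]

MISSES = 3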